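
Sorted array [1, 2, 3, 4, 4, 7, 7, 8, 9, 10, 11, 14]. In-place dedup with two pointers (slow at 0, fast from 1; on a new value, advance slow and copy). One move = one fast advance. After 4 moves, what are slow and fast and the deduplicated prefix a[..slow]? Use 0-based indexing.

(s=0,f=1) a[fast]=2≠a[slow]=1 write a[1]=2 → slow++,fast++
(s=1,f=2) a[fast]=3≠a[slow]=2 write a[2]=3 → slow++,fast++
(s=2,f=3) a[fast]=4≠a[slow]=3 write a[3]=4 → slow++,fast++
(s=3,f=4) a[fast]=4=a[slow] dup → fast++

slow=3, fast=5, prefix=[1, 2, 3, 4]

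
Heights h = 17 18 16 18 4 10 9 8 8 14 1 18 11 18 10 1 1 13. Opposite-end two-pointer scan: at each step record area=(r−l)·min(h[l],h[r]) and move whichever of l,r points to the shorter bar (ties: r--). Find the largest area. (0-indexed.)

l=0 r=17: min(17,13)*17=221 best=221 *, r--
l=0 r=16: min(17,1)*16=16 best=221, r--
l=0 r=15: min(17,1)*15=15 best=221, r--
l=0 r=14: min(17,10)*14=140 best=221, r--
l=0 r=13: min(17,18)*13=221 best=221, l++
l=1 r=13: min(18,18)*12=216 best=221, r--
l=1 r=12: min(18,11)*11=121 best=221, r--
l=1 r=11: min(18,18)*10=180 best=221, r--
l=1 r=10: min(18,1)*9=9 best=221, r--
l=1 r=9: min(18,14)*8=112 best=221, r--
l=1 r=8: min(18,8)*7=56 best=221, r--
l=1 r=7: min(18,8)*6=48 best=221, r--
l=1 r=6: min(18,9)*5=45 best=221, r--
l=1 r=5: min(18,10)*4=40 best=221, r--
l=1 r=4: min(18,4)*3=12 best=221, r--
l=1 r=3: min(18,18)*2=36 best=221, r--
l=1 r=2: min(18,16)*1=16 best=221, r--

max area = 221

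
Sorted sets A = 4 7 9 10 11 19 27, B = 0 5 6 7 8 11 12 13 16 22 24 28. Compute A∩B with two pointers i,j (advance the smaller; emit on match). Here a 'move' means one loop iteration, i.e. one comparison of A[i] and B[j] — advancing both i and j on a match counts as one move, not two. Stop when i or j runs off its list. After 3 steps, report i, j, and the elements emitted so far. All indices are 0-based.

i=1, j=2, emitted=[]

i=0 j=0: 4>0, j++
i=0 j=1: 4<5, i++
i=1 j=1: 7>5, j++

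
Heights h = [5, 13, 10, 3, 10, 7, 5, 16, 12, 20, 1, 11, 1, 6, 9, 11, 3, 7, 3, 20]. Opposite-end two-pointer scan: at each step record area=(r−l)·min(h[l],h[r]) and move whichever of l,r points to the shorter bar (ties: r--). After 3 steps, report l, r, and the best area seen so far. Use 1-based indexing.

[1,20] min(5,20)*19=95 best=95 * → l++
[2,20] min(13,20)*18=234 best=234 * → l++
[3,20] min(10,20)*17=170 best=234 → l++

l=4, r=20, best area=234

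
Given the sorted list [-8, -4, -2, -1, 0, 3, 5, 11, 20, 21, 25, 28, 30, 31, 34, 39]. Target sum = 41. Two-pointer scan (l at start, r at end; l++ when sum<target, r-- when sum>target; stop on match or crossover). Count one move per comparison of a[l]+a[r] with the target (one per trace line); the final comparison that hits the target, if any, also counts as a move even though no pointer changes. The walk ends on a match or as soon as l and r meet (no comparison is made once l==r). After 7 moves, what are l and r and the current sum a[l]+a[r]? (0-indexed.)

l=0 r=15: -8+39=31 <41, l++
l=1 r=15: -4+39=35 <41, l++
l=2 r=15: -2+39=37 <41, l++
l=3 r=15: -1+39=38 <41, l++
l=4 r=15: 0+39=39 <41, l++
l=5 r=15: 3+39=42 >41, r--
l=5 r=14: 3+34=37 <41, l++

l=6, r=14, sum=39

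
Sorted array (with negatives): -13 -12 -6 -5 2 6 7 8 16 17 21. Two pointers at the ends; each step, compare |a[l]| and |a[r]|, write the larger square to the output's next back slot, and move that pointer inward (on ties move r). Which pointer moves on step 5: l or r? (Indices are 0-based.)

l

[0,10] |-13|<=|21| out[10]=441 → r--
[0,9] |-13|<=|17| out[9]=289 → r--
[0,8] |-13|<=|16| out[8]=256 → r--
[0,7] |-13|>|8| out[7]=169 → l++
[1,7] |-12|>|8| out[6]=144 → l++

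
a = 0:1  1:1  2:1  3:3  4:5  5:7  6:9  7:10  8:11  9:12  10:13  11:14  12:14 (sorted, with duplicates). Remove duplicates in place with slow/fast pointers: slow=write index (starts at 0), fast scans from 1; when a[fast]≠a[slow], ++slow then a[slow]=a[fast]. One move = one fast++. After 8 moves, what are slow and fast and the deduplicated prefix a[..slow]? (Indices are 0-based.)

slow=6, fast=9, prefix=[1, 3, 5, 7, 9, 10, 11]

(s=0,f=1) a[fast]=1=a[slow] dup → fast++
(s=0,f=2) a[fast]=1=a[slow] dup → fast++
(s=0,f=3) a[fast]=3≠a[slow]=1 write a[1]=3 → slow++,fast++
(s=1,f=4) a[fast]=5≠a[slow]=3 write a[2]=5 → slow++,fast++
(s=2,f=5) a[fast]=7≠a[slow]=5 write a[3]=7 → slow++,fast++
(s=3,f=6) a[fast]=9≠a[slow]=7 write a[4]=9 → slow++,fast++
(s=4,f=7) a[fast]=10≠a[slow]=9 write a[5]=10 → slow++,fast++
(s=5,f=8) a[fast]=11≠a[slow]=10 write a[6]=11 → slow++,fast++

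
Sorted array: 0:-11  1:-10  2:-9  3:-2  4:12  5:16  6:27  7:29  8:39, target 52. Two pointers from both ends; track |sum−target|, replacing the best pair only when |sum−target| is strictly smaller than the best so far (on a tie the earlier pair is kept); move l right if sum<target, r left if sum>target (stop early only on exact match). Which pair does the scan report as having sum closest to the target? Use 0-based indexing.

[0,8] -11+39=28 d=24 * → l++
[1,8] -10+39=29 d=23 * → l++
[2,8] -9+39=30 d=22 * → l++
[3,8] -2+39=37 d=15 * → l++
[4,8] 12+39=51 d=1 * → l++
[5,8] 16+39=55 d=3 → r--
[5,7] 16+29=45 d=7 → l++
[6,7] 27+29=56 d=4 → r--

pair (12, 39) with sum 51 (|Δ|=1)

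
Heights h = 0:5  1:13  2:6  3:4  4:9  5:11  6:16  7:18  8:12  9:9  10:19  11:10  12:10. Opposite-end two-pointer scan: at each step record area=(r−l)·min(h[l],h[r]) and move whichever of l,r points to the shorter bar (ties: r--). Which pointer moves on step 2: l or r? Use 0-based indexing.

r

l=0 r=12: min(5,10)*12=60 best=60 *, l++
l=1 r=12: min(13,10)*11=110 best=110 *, r--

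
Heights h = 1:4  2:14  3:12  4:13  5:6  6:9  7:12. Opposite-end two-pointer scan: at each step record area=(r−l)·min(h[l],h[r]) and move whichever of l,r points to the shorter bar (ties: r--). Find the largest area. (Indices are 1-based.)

l=1 r=7: min(4,12)*6=24 best=24 *, l++
l=2 r=7: min(14,12)*5=60 best=60 *, r--
l=2 r=6: min(14,9)*4=36 best=60, r--
l=2 r=5: min(14,6)*3=18 best=60, r--
l=2 r=4: min(14,13)*2=26 best=60, r--
l=2 r=3: min(14,12)*1=12 best=60, r--

max area = 60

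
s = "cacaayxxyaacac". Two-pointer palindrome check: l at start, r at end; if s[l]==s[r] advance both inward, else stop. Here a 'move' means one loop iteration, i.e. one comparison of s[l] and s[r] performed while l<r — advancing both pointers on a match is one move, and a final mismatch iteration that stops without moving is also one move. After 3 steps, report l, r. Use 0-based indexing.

[0,13] 'c'=='c' → l++,r--
[1,12] 'a'=='a' → l++,r--
[2,11] 'c'=='c' → l++,r--

l=3, r=10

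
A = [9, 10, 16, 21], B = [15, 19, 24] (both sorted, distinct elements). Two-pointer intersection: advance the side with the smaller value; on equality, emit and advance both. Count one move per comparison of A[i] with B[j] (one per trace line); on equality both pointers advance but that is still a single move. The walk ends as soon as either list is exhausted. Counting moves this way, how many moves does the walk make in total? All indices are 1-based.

6 moves

[i=1,j=1] 9<15 → i++
[i=2,j=1] 10<15 → i++
[i=3,j=1] 16>15 → j++
[i=3,j=2] 16<19 → i++
[i=4,j=2] 21>19 → j++
[i=4,j=3] 21<24 → i++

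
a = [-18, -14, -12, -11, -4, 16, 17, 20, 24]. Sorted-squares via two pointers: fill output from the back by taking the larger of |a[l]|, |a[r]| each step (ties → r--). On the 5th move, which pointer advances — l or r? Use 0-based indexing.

r

[0,8] |-18|<=|24| out[8]=576 → r--
[0,7] |-18|<=|20| out[7]=400 → r--
[0,6] |-18|>|17| out[6]=324 → l++
[1,6] |-14|<=|17| out[5]=289 → r--
[1,5] |-14|<=|16| out[4]=256 → r--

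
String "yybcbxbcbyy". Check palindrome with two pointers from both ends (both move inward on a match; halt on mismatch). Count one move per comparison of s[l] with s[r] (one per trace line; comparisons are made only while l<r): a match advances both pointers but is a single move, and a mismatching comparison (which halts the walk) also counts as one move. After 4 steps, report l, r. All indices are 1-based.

[1,11] 'y'=='y' → l++,r--
[2,10] 'y'=='y' → l++,r--
[3,9] 'b'=='b' → l++,r--
[4,8] 'c'=='c' → l++,r--

l=5, r=7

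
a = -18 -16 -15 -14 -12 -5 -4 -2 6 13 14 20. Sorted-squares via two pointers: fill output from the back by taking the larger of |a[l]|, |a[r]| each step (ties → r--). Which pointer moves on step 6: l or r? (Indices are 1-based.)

l

[1,12] |-18|<=|20| out[12]=400 → r--
[1,11] |-18|>|14| out[11]=324 → l++
[2,11] |-16|>|14| out[10]=256 → l++
[3,11] |-15|>|14| out[9]=225 → l++
[4,11] |-14|<=|14| out[8]=196 → r--
[4,10] |-14|>|13| out[7]=196 → l++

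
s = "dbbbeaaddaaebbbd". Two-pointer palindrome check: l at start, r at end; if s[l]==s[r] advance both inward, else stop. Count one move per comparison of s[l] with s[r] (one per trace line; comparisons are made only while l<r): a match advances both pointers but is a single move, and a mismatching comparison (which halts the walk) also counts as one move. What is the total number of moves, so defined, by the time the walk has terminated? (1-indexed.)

[1,16] 'd'=='d' → l++,r--
[2,15] 'b'=='b' → l++,r--
[3,14] 'b'=='b' → l++,r--
[4,13] 'b'=='b' → l++,r--
[5,12] 'e'=='e' → l++,r--
[6,11] 'a'=='a' → l++,r--
[7,10] 'a'=='a' → l++,r--
[8,9] 'd'=='d' → l++,r--

8 moves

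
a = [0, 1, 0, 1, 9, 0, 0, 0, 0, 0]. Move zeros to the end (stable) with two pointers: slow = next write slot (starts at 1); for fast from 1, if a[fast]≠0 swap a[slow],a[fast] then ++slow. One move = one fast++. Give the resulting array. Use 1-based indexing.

[1, 1, 9, 0, 0, 0, 0, 0, 0, 0]

(s=1,f=1) a[fast]=0 → fast++
(s=1,f=2) a[fast]=1≠0 swap→a[1]=1 → slow++,fast++
(s=2,f=3) a[fast]=0 → fast++
(s=2,f=4) a[fast]=1≠0 swap→a[2]=1 → slow++,fast++
(s=3,f=5) a[fast]=9≠0 swap→a[3]=9 → slow++,fast++
(s=4,f=6) a[fast]=0 → fast++
(s=4,f=7) a[fast]=0 → fast++
(s=4,f=8) a[fast]=0 → fast++
(s=4,f=9) a[fast]=0 → fast++
(s=4,f=10) a[fast]=0 → fast++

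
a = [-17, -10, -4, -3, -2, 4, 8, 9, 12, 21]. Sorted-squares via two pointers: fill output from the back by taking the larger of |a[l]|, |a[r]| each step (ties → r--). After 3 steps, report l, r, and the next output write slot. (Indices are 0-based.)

l=1, r=7, next write slot=6

[0,9] |-17|<=|21| out[9]=441 → r--
[0,8] |-17|>|12| out[8]=289 → l++
[1,8] |-10|<=|12| out[7]=144 → r--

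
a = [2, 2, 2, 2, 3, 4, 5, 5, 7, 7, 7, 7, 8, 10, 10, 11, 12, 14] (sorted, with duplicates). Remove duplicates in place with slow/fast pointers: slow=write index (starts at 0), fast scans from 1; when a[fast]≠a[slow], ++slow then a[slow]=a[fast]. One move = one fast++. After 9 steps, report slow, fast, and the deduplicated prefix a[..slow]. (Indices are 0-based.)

slow=4, fast=10, prefix=[2, 3, 4, 5, 7]

slow=0 fast=1: a[fast]=2=a[slow] dup, fast++
slow=0 fast=2: a[fast]=2=a[slow] dup, fast++
slow=0 fast=3: a[fast]=2=a[slow] dup, fast++
slow=0 fast=4: a[fast]=3≠a[slow]=2 write a[1]=3, slow++,fast++
slow=1 fast=5: a[fast]=4≠a[slow]=3 write a[2]=4, slow++,fast++
slow=2 fast=6: a[fast]=5≠a[slow]=4 write a[3]=5, slow++,fast++
slow=3 fast=7: a[fast]=5=a[slow] dup, fast++
slow=3 fast=8: a[fast]=7≠a[slow]=5 write a[4]=7, slow++,fast++
slow=4 fast=9: a[fast]=7=a[slow] dup, fast++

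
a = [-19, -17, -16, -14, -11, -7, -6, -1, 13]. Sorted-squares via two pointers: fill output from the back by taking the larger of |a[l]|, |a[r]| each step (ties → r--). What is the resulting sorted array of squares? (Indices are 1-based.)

[1, 36, 49, 121, 169, 196, 256, 289, 361]

l=1 r=9: |-19|>|13| out[9]=361, l++
l=2 r=9: |-17|>|13| out[8]=289, l++
l=3 r=9: |-16|>|13| out[7]=256, l++
l=4 r=9: |-14|>|13| out[6]=196, l++
l=5 r=9: |-11|<=|13| out[5]=169, r--
l=5 r=8: |-11|>|-1| out[4]=121, l++
l=6 r=8: |-7|>|-1| out[3]=49, l++
l=7 r=8: |-6|>|-1| out[2]=36, l++
l=8 r=8: |-1|<=|-1| out[1]=1, r--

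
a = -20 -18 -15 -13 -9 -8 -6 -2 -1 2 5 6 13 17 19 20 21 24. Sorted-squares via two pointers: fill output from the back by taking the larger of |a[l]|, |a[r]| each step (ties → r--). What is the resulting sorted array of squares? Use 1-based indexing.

[1, 4, 4, 25, 36, 36, 64, 81, 169, 169, 225, 289, 324, 361, 400, 400, 441, 576]

l=1 r=18: |-20|<=|24| out[18]=576, r--
l=1 r=17: |-20|<=|21| out[17]=441, r--
l=1 r=16: |-20|<=|20| out[16]=400, r--
l=1 r=15: |-20|>|19| out[15]=400, l++
l=2 r=15: |-18|<=|19| out[14]=361, r--
l=2 r=14: |-18|>|17| out[13]=324, l++
l=3 r=14: |-15|<=|17| out[12]=289, r--
l=3 r=13: |-15|>|13| out[11]=225, l++
l=4 r=13: |-13|<=|13| out[10]=169, r--
l=4 r=12: |-13|>|6| out[9]=169, l++
l=5 r=12: |-9|>|6| out[8]=81, l++
l=6 r=12: |-8|>|6| out[7]=64, l++
l=7 r=12: |-6|<=|6| out[6]=36, r--
l=7 r=11: |-6|>|5| out[5]=36, l++
l=8 r=11: |-2|<=|5| out[4]=25, r--
l=8 r=10: |-2|<=|2| out[3]=4, r--
l=8 r=9: |-2|>|-1| out[2]=4, l++
l=9 r=9: |-1|<=|-1| out[1]=1, r--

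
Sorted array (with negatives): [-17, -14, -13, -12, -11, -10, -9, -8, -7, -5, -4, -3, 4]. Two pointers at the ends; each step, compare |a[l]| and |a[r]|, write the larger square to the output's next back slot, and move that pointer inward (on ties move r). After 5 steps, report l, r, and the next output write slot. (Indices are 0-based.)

l=0 r=12: |-17|>|4| out[12]=289, l++
l=1 r=12: |-14|>|4| out[11]=196, l++
l=2 r=12: |-13|>|4| out[10]=169, l++
l=3 r=12: |-12|>|4| out[9]=144, l++
l=4 r=12: |-11|>|4| out[8]=121, l++

l=5, r=12, next write slot=7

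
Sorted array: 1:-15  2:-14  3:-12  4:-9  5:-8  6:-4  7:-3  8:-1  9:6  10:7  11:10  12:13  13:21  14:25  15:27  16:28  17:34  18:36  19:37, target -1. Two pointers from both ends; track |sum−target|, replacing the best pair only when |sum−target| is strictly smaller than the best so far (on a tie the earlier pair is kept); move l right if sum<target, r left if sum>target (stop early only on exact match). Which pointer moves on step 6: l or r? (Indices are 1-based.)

r

l=1 r=19: -15+37=22 d=23 *, r--
l=1 r=18: -15+36=21 d=22 *, r--
l=1 r=17: -15+34=19 d=20 *, r--
l=1 r=16: -15+28=13 d=14 *, r--
l=1 r=15: -15+27=12 d=13 *, r--
l=1 r=14: -15+25=10 d=11 *, r--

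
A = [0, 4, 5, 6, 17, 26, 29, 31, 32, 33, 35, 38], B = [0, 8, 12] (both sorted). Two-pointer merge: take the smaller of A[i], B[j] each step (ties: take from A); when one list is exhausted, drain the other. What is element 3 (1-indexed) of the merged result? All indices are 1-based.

[i=1,j=1] A[i]=0<=B[j]=0 take 0 → i++
[i=2,j=1] A[i]=4>B[j]=0 take 0 → j++
[i=2,j=2] A[i]=4<=B[j]=8 take 4 → i++
[i=3,j=2] A[i]=5<=B[j]=8 take 5 → i++
[i=4,j=2] A[i]=6<=B[j]=8 take 6 → i++
[i=5,j=2] A[i]=17>B[j]=8 take 8 → j++
[i=5,j=3] A[i]=17>B[j]=12 take 12 → j++
[i=5,j=4] B done, take A[i]=17 → i++
[i=6,j=4] B done, take A[i]=26 → i++
[i=7,j=4] B done, take A[i]=29 → i++
[i=8,j=4] B done, take A[i]=31 → i++
[i=9,j=4] B done, take A[i]=32 → i++
[i=10,j=4] B done, take A[i]=33 → i++
[i=11,j=4] B done, take A[i]=35 → i++
[i=12,j=4] B done, take A[i]=38 → i++

merged[3] = 4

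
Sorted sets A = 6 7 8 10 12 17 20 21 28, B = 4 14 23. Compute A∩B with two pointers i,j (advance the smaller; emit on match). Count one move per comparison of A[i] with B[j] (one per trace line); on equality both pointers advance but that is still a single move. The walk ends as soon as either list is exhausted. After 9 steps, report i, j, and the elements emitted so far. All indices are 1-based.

i=8, j=3, emitted=[]

[i=1,j=1] 6>4 → j++
[i=1,j=2] 6<14 → i++
[i=2,j=2] 7<14 → i++
[i=3,j=2] 8<14 → i++
[i=4,j=2] 10<14 → i++
[i=5,j=2] 12<14 → i++
[i=6,j=2] 17>14 → j++
[i=6,j=3] 17<23 → i++
[i=7,j=3] 20<23 → i++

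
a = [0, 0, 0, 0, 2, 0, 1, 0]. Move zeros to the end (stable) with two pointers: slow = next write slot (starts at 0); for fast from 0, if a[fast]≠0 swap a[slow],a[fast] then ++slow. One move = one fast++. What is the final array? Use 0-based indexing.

[2, 1, 0, 0, 0, 0, 0, 0]

(s=0,f=0) a[fast]=0 → fast++
(s=0,f=1) a[fast]=0 → fast++
(s=0,f=2) a[fast]=0 → fast++
(s=0,f=3) a[fast]=0 → fast++
(s=0,f=4) a[fast]=2≠0 swap→a[0]=2 → slow++,fast++
(s=1,f=5) a[fast]=0 → fast++
(s=1,f=6) a[fast]=1≠0 swap→a[1]=1 → slow++,fast++
(s=2,f=7) a[fast]=0 → fast++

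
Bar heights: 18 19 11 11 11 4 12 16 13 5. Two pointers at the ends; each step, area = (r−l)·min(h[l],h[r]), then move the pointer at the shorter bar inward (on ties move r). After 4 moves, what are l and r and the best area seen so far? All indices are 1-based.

[1,10] min(18,5)*9=45 best=45 * → r--
[1,9] min(18,13)*8=104 best=104 * → r--
[1,8] min(18,16)*7=112 best=112 * → r--
[1,7] min(18,12)*6=72 best=112 → r--

l=1, r=6, best area=112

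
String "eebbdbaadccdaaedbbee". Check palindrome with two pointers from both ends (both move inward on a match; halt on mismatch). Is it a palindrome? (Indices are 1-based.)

not a palindrome (mismatch at 6,15)

l=1 r=20: 'e'=='e', l++,r--
l=2 r=19: 'e'=='e', l++,r--
l=3 r=18: 'b'=='b', l++,r--
l=4 r=17: 'b'=='b', l++,r--
l=5 r=16: 'd'=='d', l++,r--
l=6 r=15: 'b'!='e', stop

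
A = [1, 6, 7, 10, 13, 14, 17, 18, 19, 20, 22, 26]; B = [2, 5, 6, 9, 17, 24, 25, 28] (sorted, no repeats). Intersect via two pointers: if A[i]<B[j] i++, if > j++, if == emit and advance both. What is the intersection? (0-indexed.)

[i=0,j=0] 1<2 → i++
[i=1,j=0] 6>2 → j++
[i=1,j=1] 6>5 → j++
[i=1,j=2] 6==6 emit → i++,j++
[i=2,j=3] 7<9 → i++
[i=3,j=3] 10>9 → j++
[i=3,j=4] 10<17 → i++
[i=4,j=4] 13<17 → i++
[i=5,j=4] 14<17 → i++
[i=6,j=4] 17==17 emit → i++,j++
[i=7,j=5] 18<24 → i++
[i=8,j=5] 19<24 → i++
[i=9,j=5] 20<24 → i++
[i=10,j=5] 22<24 → i++
[i=11,j=5] 26>24 → j++
[i=11,j=6] 26>25 → j++
[i=11,j=7] 26<28 → i++

intersection = [6, 17]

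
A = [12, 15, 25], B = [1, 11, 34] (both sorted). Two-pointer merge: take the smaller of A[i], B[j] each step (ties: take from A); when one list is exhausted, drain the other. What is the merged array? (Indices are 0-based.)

[i=0,j=0] A[i]=12>B[j]=1 take 1 → j++
[i=0,j=1] A[i]=12>B[j]=11 take 11 → j++
[i=0,j=2] A[i]=12<=B[j]=34 take 12 → i++
[i=1,j=2] A[i]=15<=B[j]=34 take 15 → i++
[i=2,j=2] A[i]=25<=B[j]=34 take 25 → i++
[i=3,j=2] A done, take B[j]=34 → j++

[1, 11, 12, 15, 25, 34]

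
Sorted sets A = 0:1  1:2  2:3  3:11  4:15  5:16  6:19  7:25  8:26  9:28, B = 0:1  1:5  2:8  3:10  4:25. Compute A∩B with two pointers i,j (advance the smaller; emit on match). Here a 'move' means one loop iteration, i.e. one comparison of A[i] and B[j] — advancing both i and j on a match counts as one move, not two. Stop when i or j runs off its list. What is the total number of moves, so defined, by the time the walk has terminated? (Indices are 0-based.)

11 moves

i=0 j=0: 1==1 emit, i++,j++
i=1 j=1: 2<5, i++
i=2 j=1: 3<5, i++
i=3 j=1: 11>5, j++
i=3 j=2: 11>8, j++
i=3 j=3: 11>10, j++
i=3 j=4: 11<25, i++
i=4 j=4: 15<25, i++
i=5 j=4: 16<25, i++
i=6 j=4: 19<25, i++
i=7 j=4: 25==25 emit, i++,j++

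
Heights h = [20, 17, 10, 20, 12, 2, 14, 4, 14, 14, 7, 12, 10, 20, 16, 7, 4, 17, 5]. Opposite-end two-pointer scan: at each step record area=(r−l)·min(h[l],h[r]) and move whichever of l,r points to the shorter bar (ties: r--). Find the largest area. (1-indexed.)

max area = 289

[1,19] min(20,5)*18=90 best=90 * → r--
[1,18] min(20,17)*17=289 best=289 * → r--
[1,17] min(20,4)*16=64 best=289 → r--
[1,16] min(20,7)*15=105 best=289 → r--
[1,15] min(20,16)*14=224 best=289 → r--
[1,14] min(20,20)*13=260 best=289 → r--
[1,13] min(20,10)*12=120 best=289 → r--
[1,12] min(20,12)*11=132 best=289 → r--
[1,11] min(20,7)*10=70 best=289 → r--
[1,10] min(20,14)*9=126 best=289 → r--
[1,9] min(20,14)*8=112 best=289 → r--
[1,8] min(20,4)*7=28 best=289 → r--
[1,7] min(20,14)*6=84 best=289 → r--
[1,6] min(20,2)*5=10 best=289 → r--
[1,5] min(20,12)*4=48 best=289 → r--
[1,4] min(20,20)*3=60 best=289 → r--
[1,3] min(20,10)*2=20 best=289 → r--
[1,2] min(20,17)*1=17 best=289 → r--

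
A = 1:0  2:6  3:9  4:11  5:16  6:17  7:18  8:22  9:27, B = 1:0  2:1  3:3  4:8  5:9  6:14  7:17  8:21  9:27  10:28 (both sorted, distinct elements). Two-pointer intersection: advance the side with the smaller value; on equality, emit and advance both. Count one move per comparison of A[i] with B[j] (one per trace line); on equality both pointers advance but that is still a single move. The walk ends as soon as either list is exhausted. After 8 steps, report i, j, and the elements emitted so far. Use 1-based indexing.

i=1 j=1: 0==0 emit, i++,j++
i=2 j=2: 6>1, j++
i=2 j=3: 6>3, j++
i=2 j=4: 6<8, i++
i=3 j=4: 9>8, j++
i=3 j=5: 9==9 emit, i++,j++
i=4 j=6: 11<14, i++
i=5 j=6: 16>14, j++

i=5, j=7, emitted=[0, 9]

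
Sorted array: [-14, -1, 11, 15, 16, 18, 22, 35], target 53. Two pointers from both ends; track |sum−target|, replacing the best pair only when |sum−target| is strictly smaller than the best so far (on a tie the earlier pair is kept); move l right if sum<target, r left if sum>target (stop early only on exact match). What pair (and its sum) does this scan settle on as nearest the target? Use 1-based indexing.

[1,8] -14+35=21 d=32 * → l++
[2,8] -1+35=34 d=19 * → l++
[3,8] 11+35=46 d=7 * → l++
[4,8] 15+35=50 d=3 * → l++
[5,8] 16+35=51 d=2 * → l++
[6,8] 18+35=53 d=0 * → stop

pair (18, 35) with sum 53 (|Δ|=0)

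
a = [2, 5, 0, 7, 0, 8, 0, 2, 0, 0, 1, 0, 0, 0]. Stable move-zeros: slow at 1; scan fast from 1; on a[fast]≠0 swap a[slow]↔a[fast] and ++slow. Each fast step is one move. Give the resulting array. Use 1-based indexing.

(s=1,f=1) a[fast]=2≠0 swap→a[1]=2 → slow++,fast++
(s=2,f=2) a[fast]=5≠0 swap→a[2]=5 → slow++,fast++
(s=3,f=3) a[fast]=0 → fast++
(s=3,f=4) a[fast]=7≠0 swap→a[3]=7 → slow++,fast++
(s=4,f=5) a[fast]=0 → fast++
(s=4,f=6) a[fast]=8≠0 swap→a[4]=8 → slow++,fast++
(s=5,f=7) a[fast]=0 → fast++
(s=5,f=8) a[fast]=2≠0 swap→a[5]=2 → slow++,fast++
(s=6,f=9) a[fast]=0 → fast++
(s=6,f=10) a[fast]=0 → fast++
(s=6,f=11) a[fast]=1≠0 swap→a[6]=1 → slow++,fast++
(s=7,f=12) a[fast]=0 → fast++
(s=7,f=13) a[fast]=0 → fast++
(s=7,f=14) a[fast]=0 → fast++

[2, 5, 7, 8, 2, 1, 0, 0, 0, 0, 0, 0, 0, 0]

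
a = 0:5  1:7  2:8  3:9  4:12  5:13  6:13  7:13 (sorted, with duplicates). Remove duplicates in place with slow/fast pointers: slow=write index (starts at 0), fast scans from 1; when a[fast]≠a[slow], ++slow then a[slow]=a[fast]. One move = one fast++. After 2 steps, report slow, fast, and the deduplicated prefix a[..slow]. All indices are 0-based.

(s=0,f=1) a[fast]=7≠a[slow]=5 write a[1]=7 → slow++,fast++
(s=1,f=2) a[fast]=8≠a[slow]=7 write a[2]=8 → slow++,fast++

slow=2, fast=3, prefix=[5, 7, 8]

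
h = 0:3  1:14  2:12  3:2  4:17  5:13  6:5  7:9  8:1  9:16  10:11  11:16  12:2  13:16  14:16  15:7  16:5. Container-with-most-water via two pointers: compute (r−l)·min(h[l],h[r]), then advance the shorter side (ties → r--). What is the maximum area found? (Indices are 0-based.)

max area = 182

l=0 r=16: min(3,5)*16=48 best=48 *, l++
l=1 r=16: min(14,5)*15=75 best=75 *, r--
l=1 r=15: min(14,7)*14=98 best=98 *, r--
l=1 r=14: min(14,16)*13=182 best=182 *, l++
l=2 r=14: min(12,16)*12=144 best=182, l++
l=3 r=14: min(2,16)*11=22 best=182, l++
l=4 r=14: min(17,16)*10=160 best=182, r--
l=4 r=13: min(17,16)*9=144 best=182, r--
l=4 r=12: min(17,2)*8=16 best=182, r--
l=4 r=11: min(17,16)*7=112 best=182, r--
l=4 r=10: min(17,11)*6=66 best=182, r--
l=4 r=9: min(17,16)*5=80 best=182, r--
l=4 r=8: min(17,1)*4=4 best=182, r--
l=4 r=7: min(17,9)*3=27 best=182, r--
l=4 r=6: min(17,5)*2=10 best=182, r--
l=4 r=5: min(17,13)*1=13 best=182, r--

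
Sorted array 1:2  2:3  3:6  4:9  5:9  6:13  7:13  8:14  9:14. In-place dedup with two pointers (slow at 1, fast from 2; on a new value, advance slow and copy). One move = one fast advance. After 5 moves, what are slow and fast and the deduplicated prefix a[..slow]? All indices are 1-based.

slow=5, fast=7, prefix=[2, 3, 6, 9, 13]

slow=1 fast=2: a[fast]=3≠a[slow]=2 write a[2]=3, slow++,fast++
slow=2 fast=3: a[fast]=6≠a[slow]=3 write a[3]=6, slow++,fast++
slow=3 fast=4: a[fast]=9≠a[slow]=6 write a[4]=9, slow++,fast++
slow=4 fast=5: a[fast]=9=a[slow] dup, fast++
slow=4 fast=6: a[fast]=13≠a[slow]=9 write a[5]=13, slow++,fast++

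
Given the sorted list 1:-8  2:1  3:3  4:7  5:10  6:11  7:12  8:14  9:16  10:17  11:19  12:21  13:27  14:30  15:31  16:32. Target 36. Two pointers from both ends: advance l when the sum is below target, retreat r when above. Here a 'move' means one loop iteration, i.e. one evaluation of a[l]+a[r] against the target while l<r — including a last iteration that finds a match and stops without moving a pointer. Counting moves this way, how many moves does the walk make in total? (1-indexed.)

15 moves

[1,16] -8+32=24 <36 → l++
[2,16] 1+32=33 <36 → l++
[3,16] 3+32=35 <36 → l++
[4,16] 7+32=39 >36 → r--
[4,15] 7+31=38 >36 → r--
[4,14] 7+30=37 >36 → r--
[4,13] 7+27=34 <36 → l++
[5,13] 10+27=37 >36 → r--
[5,12] 10+21=31 <36 → l++
[6,12] 11+21=32 <36 → l++
[7,12] 12+21=33 <36 → l++
[8,12] 14+21=35 <36 → l++
[9,12] 16+21=37 >36 → r--
[9,11] 16+19=35 <36 → l++
[10,11] 17+19=36 → found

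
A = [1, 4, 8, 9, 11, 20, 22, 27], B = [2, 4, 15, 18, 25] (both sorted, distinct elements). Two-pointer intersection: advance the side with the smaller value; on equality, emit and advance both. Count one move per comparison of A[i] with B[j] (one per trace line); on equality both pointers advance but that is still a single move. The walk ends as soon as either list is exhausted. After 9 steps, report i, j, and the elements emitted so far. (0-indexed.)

i=0 j=0: 1<2, i++
i=1 j=0: 4>2, j++
i=1 j=1: 4==4 emit, i++,j++
i=2 j=2: 8<15, i++
i=3 j=2: 9<15, i++
i=4 j=2: 11<15, i++
i=5 j=2: 20>15, j++
i=5 j=3: 20>18, j++
i=5 j=4: 20<25, i++

i=6, j=4, emitted=[4]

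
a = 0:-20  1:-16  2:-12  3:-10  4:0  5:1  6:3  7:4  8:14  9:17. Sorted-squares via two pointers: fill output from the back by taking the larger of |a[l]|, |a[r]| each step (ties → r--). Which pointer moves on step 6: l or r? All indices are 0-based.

[0,9] |-20|>|17| out[9]=400 → l++
[1,9] |-16|<=|17| out[8]=289 → r--
[1,8] |-16|>|14| out[7]=256 → l++
[2,8] |-12|<=|14| out[6]=196 → r--
[2,7] |-12|>|4| out[5]=144 → l++
[3,7] |-10|>|4| out[4]=100 → l++

l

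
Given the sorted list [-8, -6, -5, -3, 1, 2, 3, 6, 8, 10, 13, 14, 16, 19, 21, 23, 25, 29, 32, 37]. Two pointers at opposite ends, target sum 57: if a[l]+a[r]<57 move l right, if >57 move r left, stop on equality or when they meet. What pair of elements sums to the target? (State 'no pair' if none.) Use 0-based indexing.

(25, 32)

l=0 r=19: -8+37=29 <57, l++
l=1 r=19: -6+37=31 <57, l++
l=2 r=19: -5+37=32 <57, l++
l=3 r=19: -3+37=34 <57, l++
l=4 r=19: 1+37=38 <57, l++
l=5 r=19: 2+37=39 <57, l++
l=6 r=19: 3+37=40 <57, l++
l=7 r=19: 6+37=43 <57, l++
l=8 r=19: 8+37=45 <57, l++
l=9 r=19: 10+37=47 <57, l++
l=10 r=19: 13+37=50 <57, l++
l=11 r=19: 14+37=51 <57, l++
l=12 r=19: 16+37=53 <57, l++
l=13 r=19: 19+37=56 <57, l++
l=14 r=19: 21+37=58 >57, r--
l=14 r=18: 21+32=53 <57, l++
l=15 r=18: 23+32=55 <57, l++
l=16 r=18: 25+32=57, found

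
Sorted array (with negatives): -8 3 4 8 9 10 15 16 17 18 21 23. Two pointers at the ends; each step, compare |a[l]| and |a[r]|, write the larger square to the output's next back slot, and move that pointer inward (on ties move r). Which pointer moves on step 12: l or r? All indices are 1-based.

l=1 r=12: |-8|<=|23| out[12]=529, r--
l=1 r=11: |-8|<=|21| out[11]=441, r--
l=1 r=10: |-8|<=|18| out[10]=324, r--
l=1 r=9: |-8|<=|17| out[9]=289, r--
l=1 r=8: |-8|<=|16| out[8]=256, r--
l=1 r=7: |-8|<=|15| out[7]=225, r--
l=1 r=6: |-8|<=|10| out[6]=100, r--
l=1 r=5: |-8|<=|9| out[5]=81, r--
l=1 r=4: |-8|<=|8| out[4]=64, r--
l=1 r=3: |-8|>|4| out[3]=64, l++
l=2 r=3: |3|<=|4| out[2]=16, r--
l=2 r=2: |3|<=|3| out[1]=9, r--

r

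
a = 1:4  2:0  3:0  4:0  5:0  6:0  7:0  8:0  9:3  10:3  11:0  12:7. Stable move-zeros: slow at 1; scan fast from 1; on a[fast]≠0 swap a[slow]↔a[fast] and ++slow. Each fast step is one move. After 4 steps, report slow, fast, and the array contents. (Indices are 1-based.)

slow=1 fast=1: a[fast]=4≠0 swap→a[1]=4, slow++,fast++
slow=2 fast=2: a[fast]=0, fast++
slow=2 fast=3: a[fast]=0, fast++
slow=2 fast=4: a[fast]=0, fast++

slow=2, fast=5, a=[4, 0, 0, 0, 0, 0, 0, 0, 3, 3, 0, 7]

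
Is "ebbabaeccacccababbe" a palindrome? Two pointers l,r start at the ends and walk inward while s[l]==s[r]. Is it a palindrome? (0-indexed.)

[0,18] 'e'=='e' → l++,r--
[1,17] 'b'=='b' → l++,r--
[2,16] 'b'=='b' → l++,r--
[3,15] 'a'=='a' → l++,r--
[4,14] 'b'=='b' → l++,r--
[5,13] 'a'=='a' → l++,r--
[6,12] 'e'!='c' → stop

not a palindrome (mismatch at 6,12)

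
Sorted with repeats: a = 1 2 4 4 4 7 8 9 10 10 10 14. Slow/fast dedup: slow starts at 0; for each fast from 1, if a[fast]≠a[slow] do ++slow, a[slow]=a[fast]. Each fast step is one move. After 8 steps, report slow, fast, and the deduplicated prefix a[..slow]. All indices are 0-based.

(s=0,f=1) a[fast]=2≠a[slow]=1 write a[1]=2 → slow++,fast++
(s=1,f=2) a[fast]=4≠a[slow]=2 write a[2]=4 → slow++,fast++
(s=2,f=3) a[fast]=4=a[slow] dup → fast++
(s=2,f=4) a[fast]=4=a[slow] dup → fast++
(s=2,f=5) a[fast]=7≠a[slow]=4 write a[3]=7 → slow++,fast++
(s=3,f=6) a[fast]=8≠a[slow]=7 write a[4]=8 → slow++,fast++
(s=4,f=7) a[fast]=9≠a[slow]=8 write a[5]=9 → slow++,fast++
(s=5,f=8) a[fast]=10≠a[slow]=9 write a[6]=10 → slow++,fast++

slow=6, fast=9, prefix=[1, 2, 4, 7, 8, 9, 10]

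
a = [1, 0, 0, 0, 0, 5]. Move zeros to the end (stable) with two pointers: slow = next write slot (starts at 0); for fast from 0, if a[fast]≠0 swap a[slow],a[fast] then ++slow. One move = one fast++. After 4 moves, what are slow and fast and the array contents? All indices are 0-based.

slow=0 fast=0: a[fast]=1≠0 swap→a[0]=1, slow++,fast++
slow=1 fast=1: a[fast]=0, fast++
slow=1 fast=2: a[fast]=0, fast++
slow=1 fast=3: a[fast]=0, fast++

slow=1, fast=4, a=[1, 0, 0, 0, 0, 5]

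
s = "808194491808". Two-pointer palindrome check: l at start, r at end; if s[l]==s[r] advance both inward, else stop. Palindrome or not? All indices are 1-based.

palindrome

[1,12] '8'=='8' → l++,r--
[2,11] '0'=='0' → l++,r--
[3,10] '8'=='8' → l++,r--
[4,9] '1'=='1' → l++,r--
[5,8] '9'=='9' → l++,r--
[6,7] '4'=='4' → l++,r--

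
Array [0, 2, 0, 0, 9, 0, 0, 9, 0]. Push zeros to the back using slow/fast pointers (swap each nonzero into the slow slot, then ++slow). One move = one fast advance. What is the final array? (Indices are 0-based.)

[2, 9, 9, 0, 0, 0, 0, 0, 0]

slow=0 fast=0: a[fast]=0, fast++
slow=0 fast=1: a[fast]=2≠0 swap→a[0]=2, slow++,fast++
slow=1 fast=2: a[fast]=0, fast++
slow=1 fast=3: a[fast]=0, fast++
slow=1 fast=4: a[fast]=9≠0 swap→a[1]=9, slow++,fast++
slow=2 fast=5: a[fast]=0, fast++
slow=2 fast=6: a[fast]=0, fast++
slow=2 fast=7: a[fast]=9≠0 swap→a[2]=9, slow++,fast++
slow=3 fast=8: a[fast]=0, fast++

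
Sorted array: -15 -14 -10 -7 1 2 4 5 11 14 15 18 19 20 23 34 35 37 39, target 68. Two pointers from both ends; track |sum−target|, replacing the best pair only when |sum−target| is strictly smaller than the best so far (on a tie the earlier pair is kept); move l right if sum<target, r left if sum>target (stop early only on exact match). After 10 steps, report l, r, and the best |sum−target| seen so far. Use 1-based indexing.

l=11, r=19, best |Δ|=15

[1,19] -15+39=24 d=44 * → l++
[2,19] -14+39=25 d=43 * → l++
[3,19] -10+39=29 d=39 * → l++
[4,19] -7+39=32 d=36 * → l++
[5,19] 1+39=40 d=28 * → l++
[6,19] 2+39=41 d=27 * → l++
[7,19] 4+39=43 d=25 * → l++
[8,19] 5+39=44 d=24 * → l++
[9,19] 11+39=50 d=18 * → l++
[10,19] 14+39=53 d=15 * → l++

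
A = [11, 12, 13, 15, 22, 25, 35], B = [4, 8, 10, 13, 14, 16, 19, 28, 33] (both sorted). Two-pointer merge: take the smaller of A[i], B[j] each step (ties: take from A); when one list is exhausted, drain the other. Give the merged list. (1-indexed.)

i=1 j=1: A[i]=11>B[j]=4 take 4, j++
i=1 j=2: A[i]=11>B[j]=8 take 8, j++
i=1 j=3: A[i]=11>B[j]=10 take 10, j++
i=1 j=4: A[i]=11<=B[j]=13 take 11, i++
i=2 j=4: A[i]=12<=B[j]=13 take 12, i++
i=3 j=4: A[i]=13<=B[j]=13 take 13, i++
i=4 j=4: A[i]=15>B[j]=13 take 13, j++
i=4 j=5: A[i]=15>B[j]=14 take 14, j++
i=4 j=6: A[i]=15<=B[j]=16 take 15, i++
i=5 j=6: A[i]=22>B[j]=16 take 16, j++
i=5 j=7: A[i]=22>B[j]=19 take 19, j++
i=5 j=8: A[i]=22<=B[j]=28 take 22, i++
i=6 j=8: A[i]=25<=B[j]=28 take 25, i++
i=7 j=8: A[i]=35>B[j]=28 take 28, j++
i=7 j=9: A[i]=35>B[j]=33 take 33, j++
i=7 j=10: B done, take A[i]=35, i++

[4, 8, 10, 11, 12, 13, 13, 14, 15, 16, 19, 22, 25, 28, 33, 35]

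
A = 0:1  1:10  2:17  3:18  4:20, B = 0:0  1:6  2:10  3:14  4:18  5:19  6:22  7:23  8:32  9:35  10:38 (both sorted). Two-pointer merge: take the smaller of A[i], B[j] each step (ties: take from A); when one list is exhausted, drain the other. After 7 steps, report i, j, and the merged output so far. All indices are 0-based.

[i=0,j=0] A[i]=1>B[j]=0 take 0 → j++
[i=0,j=1] A[i]=1<=B[j]=6 take 1 → i++
[i=1,j=1] A[i]=10>B[j]=6 take 6 → j++
[i=1,j=2] A[i]=10<=B[j]=10 take 10 → i++
[i=2,j=2] A[i]=17>B[j]=10 take 10 → j++
[i=2,j=3] A[i]=17>B[j]=14 take 14 → j++
[i=2,j=4] A[i]=17<=B[j]=18 take 17 → i++

i=3, j=4, merged so far=[0, 1, 6, 10, 10, 14, 17]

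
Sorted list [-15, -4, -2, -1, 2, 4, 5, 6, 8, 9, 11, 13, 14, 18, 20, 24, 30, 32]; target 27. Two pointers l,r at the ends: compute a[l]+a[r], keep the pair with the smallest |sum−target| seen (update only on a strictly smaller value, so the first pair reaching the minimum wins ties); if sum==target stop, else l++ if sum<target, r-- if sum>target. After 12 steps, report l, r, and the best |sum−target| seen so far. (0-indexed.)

[0,17] -15+32=17 d=10 * → l++
[1,17] -4+32=28 d=1 * → r--
[1,16] -4+30=26 d=1 → l++
[2,16] -2+30=28 d=1 → r--
[2,15] -2+24=22 d=5 → l++
[3,15] -1+24=23 d=4 → l++
[4,15] 2+24=26 d=1 → l++
[5,15] 4+24=28 d=1 → r--
[5,14] 4+20=24 d=3 → l++
[6,14] 5+20=25 d=2 → l++
[7,14] 6+20=26 d=1 → l++
[8,14] 8+20=28 d=1 → r--

l=8, r=13, best |Δ|=1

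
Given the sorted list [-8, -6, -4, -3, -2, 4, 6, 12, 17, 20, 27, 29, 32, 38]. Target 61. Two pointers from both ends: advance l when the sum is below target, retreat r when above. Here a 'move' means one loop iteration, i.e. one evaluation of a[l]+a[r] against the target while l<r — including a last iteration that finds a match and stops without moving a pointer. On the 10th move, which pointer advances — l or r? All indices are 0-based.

l=0 r=13: -8+38=30 <61, l++
l=1 r=13: -6+38=32 <61, l++
l=2 r=13: -4+38=34 <61, l++
l=3 r=13: -3+38=35 <61, l++
l=4 r=13: -2+38=36 <61, l++
l=5 r=13: 4+38=42 <61, l++
l=6 r=13: 6+38=44 <61, l++
l=7 r=13: 12+38=50 <61, l++
l=8 r=13: 17+38=55 <61, l++
l=9 r=13: 20+38=58 <61, l++

l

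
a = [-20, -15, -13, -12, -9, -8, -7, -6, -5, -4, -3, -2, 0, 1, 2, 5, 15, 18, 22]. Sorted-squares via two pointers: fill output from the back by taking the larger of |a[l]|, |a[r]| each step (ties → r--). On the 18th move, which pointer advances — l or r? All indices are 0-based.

r

l=0 r=18: |-20|<=|22| out[18]=484, r--
l=0 r=17: |-20|>|18| out[17]=400, l++
l=1 r=17: |-15|<=|18| out[16]=324, r--
l=1 r=16: |-15|<=|15| out[15]=225, r--
l=1 r=15: |-15|>|5| out[14]=225, l++
l=2 r=15: |-13|>|5| out[13]=169, l++
l=3 r=15: |-12|>|5| out[12]=144, l++
l=4 r=15: |-9|>|5| out[11]=81, l++
l=5 r=15: |-8|>|5| out[10]=64, l++
l=6 r=15: |-7|>|5| out[9]=49, l++
l=7 r=15: |-6|>|5| out[8]=36, l++
l=8 r=15: |-5|<=|5| out[7]=25, r--
l=8 r=14: |-5|>|2| out[6]=25, l++
l=9 r=14: |-4|>|2| out[5]=16, l++
l=10 r=14: |-3|>|2| out[4]=9, l++
l=11 r=14: |-2|<=|2| out[3]=4, r--
l=11 r=13: |-2|>|1| out[2]=4, l++
l=12 r=13: |0|<=|1| out[1]=1, r--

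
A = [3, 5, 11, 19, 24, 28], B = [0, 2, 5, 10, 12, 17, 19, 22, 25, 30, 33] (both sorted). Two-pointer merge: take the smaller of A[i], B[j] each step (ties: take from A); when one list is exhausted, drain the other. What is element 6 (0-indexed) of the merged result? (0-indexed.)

[i=0,j=0] A[i]=3>B[j]=0 take 0 → j++
[i=0,j=1] A[i]=3>B[j]=2 take 2 → j++
[i=0,j=2] A[i]=3<=B[j]=5 take 3 → i++
[i=1,j=2] A[i]=5<=B[j]=5 take 5 → i++
[i=2,j=2] A[i]=11>B[j]=5 take 5 → j++
[i=2,j=3] A[i]=11>B[j]=10 take 10 → j++
[i=2,j=4] A[i]=11<=B[j]=12 take 11 → i++
[i=3,j=4] A[i]=19>B[j]=12 take 12 → j++
[i=3,j=5] A[i]=19>B[j]=17 take 17 → j++
[i=3,j=6] A[i]=19<=B[j]=19 take 19 → i++
[i=4,j=6] A[i]=24>B[j]=19 take 19 → j++
[i=4,j=7] A[i]=24>B[j]=22 take 22 → j++
[i=4,j=8] A[i]=24<=B[j]=25 take 24 → i++
[i=5,j=8] A[i]=28>B[j]=25 take 25 → j++
[i=5,j=9] A[i]=28<=B[j]=30 take 28 → i++
[i=6,j=9] A done, take B[j]=30 → j++
[i=6,j=10] A done, take B[j]=33 → j++

merged[6] = 11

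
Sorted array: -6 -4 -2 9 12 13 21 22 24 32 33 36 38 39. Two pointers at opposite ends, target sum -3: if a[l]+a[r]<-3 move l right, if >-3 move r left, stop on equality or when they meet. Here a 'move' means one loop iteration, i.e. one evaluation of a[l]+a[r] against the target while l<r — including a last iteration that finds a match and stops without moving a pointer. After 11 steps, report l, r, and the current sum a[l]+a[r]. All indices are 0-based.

l=0, r=2, sum=-8

l=0 r=13: -6+39=33 >-3, r--
l=0 r=12: -6+38=32 >-3, r--
l=0 r=11: -6+36=30 >-3, r--
l=0 r=10: -6+33=27 >-3, r--
l=0 r=9: -6+32=26 >-3, r--
l=0 r=8: -6+24=18 >-3, r--
l=0 r=7: -6+22=16 >-3, r--
l=0 r=6: -6+21=15 >-3, r--
l=0 r=5: -6+13=7 >-3, r--
l=0 r=4: -6+12=6 >-3, r--
l=0 r=3: -6+9=3 >-3, r--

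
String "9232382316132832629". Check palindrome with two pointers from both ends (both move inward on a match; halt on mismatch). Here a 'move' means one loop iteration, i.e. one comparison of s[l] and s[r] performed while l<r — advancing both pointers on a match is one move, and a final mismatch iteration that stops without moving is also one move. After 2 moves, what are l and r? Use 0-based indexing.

l=0 r=18: '9'=='9', l++,r--
l=1 r=17: '2'=='2', l++,r--

l=2, r=16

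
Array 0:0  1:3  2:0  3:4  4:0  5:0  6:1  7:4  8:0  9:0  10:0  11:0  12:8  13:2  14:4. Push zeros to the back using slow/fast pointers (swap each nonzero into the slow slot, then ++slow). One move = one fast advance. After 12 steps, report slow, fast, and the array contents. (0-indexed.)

(s=0,f=0) a[fast]=0 → fast++
(s=0,f=1) a[fast]=3≠0 swap→a[0]=3 → slow++,fast++
(s=1,f=2) a[fast]=0 → fast++
(s=1,f=3) a[fast]=4≠0 swap→a[1]=4 → slow++,fast++
(s=2,f=4) a[fast]=0 → fast++
(s=2,f=5) a[fast]=0 → fast++
(s=2,f=6) a[fast]=1≠0 swap→a[2]=1 → slow++,fast++
(s=3,f=7) a[fast]=4≠0 swap→a[3]=4 → slow++,fast++
(s=4,f=8) a[fast]=0 → fast++
(s=4,f=9) a[fast]=0 → fast++
(s=4,f=10) a[fast]=0 → fast++
(s=4,f=11) a[fast]=0 → fast++

slow=4, fast=12, a=[3, 4, 1, 4, 0, 0, 0, 0, 0, 0, 0, 0, 8, 2, 4]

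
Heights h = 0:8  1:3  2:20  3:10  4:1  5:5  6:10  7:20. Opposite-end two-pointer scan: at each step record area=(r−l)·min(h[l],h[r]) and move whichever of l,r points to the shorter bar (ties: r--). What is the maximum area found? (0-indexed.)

max area = 100

l=0 r=7: min(8,20)*7=56 best=56 *, l++
l=1 r=7: min(3,20)*6=18 best=56, l++
l=2 r=7: min(20,20)*5=100 best=100 *, r--
l=2 r=6: min(20,10)*4=40 best=100, r--
l=2 r=5: min(20,5)*3=15 best=100, r--
l=2 r=4: min(20,1)*2=2 best=100, r--
l=2 r=3: min(20,10)*1=10 best=100, r--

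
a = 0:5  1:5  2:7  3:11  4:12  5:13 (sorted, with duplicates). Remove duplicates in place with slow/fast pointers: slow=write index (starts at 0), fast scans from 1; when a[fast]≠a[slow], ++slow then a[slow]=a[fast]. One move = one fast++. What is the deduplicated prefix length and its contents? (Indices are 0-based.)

length 5; prefix = [5, 7, 11, 12, 13]

slow=0 fast=1: a[fast]=5=a[slow] dup, fast++
slow=0 fast=2: a[fast]=7≠a[slow]=5 write a[1]=7, slow++,fast++
slow=1 fast=3: a[fast]=11≠a[slow]=7 write a[2]=11, slow++,fast++
slow=2 fast=4: a[fast]=12≠a[slow]=11 write a[3]=12, slow++,fast++
slow=3 fast=5: a[fast]=13≠a[slow]=12 write a[4]=13, slow++,fast++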